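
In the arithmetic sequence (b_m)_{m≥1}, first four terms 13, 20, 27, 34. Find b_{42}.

300

Common difference d = 7.
b_m = 13 + (m - 1)·7.
b_{42} = 13 + 41·7 = 300.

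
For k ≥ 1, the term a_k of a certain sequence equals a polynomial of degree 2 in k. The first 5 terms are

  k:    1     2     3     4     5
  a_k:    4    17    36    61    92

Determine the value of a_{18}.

1st diffs: 13, 19, 25, 31.
2nd diffs: 6, 6, 6 (constant).
Newton forward-difference form: a_k = 4 + 13·C(k-1,1) + 6·C(k-1,2).
At k = 18: k-1 = 17, so a_{18} = 4 + 221 + 816 = 1041.

1041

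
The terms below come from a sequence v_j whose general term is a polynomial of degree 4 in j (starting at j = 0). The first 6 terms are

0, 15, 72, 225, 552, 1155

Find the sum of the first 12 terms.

1st diffs: 15, 57, 153, 327, 603.
2nd diffs: 42, 96, 174, 276.
3rd diffs: 54, 78, 102.
4th diffs: 24, 24 (constant).
So v_j = j^4 + 3j^3 + 5j^2 + 6j.
Continuing: …, 2160, 3717, 6000, 9207, …, v_{11} = 19305.
Summing j = 0..11 (12 terms) gives 55968.

55968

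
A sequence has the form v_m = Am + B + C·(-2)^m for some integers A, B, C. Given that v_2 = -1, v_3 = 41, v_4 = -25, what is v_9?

1589

Plug in m = 2, 3, 4: 2A + B + 4C = -1; 3A + B - 8C = 41; 4A + B + 16C = -25.
Subtracting the first from the second: A - 12C = 42.
Subtracting the second from the third: A + 24C = -66.
Solving: C = -3, A = 6, then B = -1.
Hence v_9 = 6·9 + (-1) + (-3)·(-512) = 1589.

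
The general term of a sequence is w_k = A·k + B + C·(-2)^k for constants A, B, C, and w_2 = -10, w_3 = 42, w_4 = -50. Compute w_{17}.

The three given values yield: 2A + B + 4C = -10; 3A + B - 8C = 42; 4A + B + 16C = -50.
Subtracting the first from the second: A - 12C = 52.
Subtracting the second from the third: A + 24C = -92.
Solving: C = -4, A = 4, then B = -2.
So w_k = 4·k + (-2) + (-4)·(-2)^k; at k=17 this is 524354.

524354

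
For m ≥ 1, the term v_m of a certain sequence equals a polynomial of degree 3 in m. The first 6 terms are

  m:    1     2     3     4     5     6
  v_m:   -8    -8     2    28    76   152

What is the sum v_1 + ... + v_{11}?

3542

1st diffs: 0, 10, 26, 48, 76.
2nd diffs: 10, 16, 22, 28.
3rd diffs: 6, 6, 6 (constant).
Newton forward-difference form: v_m = -8 + 10·C(m-1,2) + 6·C(m-1,3).
Continuing: …, 262, 412, 608, 856, …, v_{11} = 1162.
Summing m = 1..11 (11 terms) gives 3542.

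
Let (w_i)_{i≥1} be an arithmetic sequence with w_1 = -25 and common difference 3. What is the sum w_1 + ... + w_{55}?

w_i = -25 + (i - 1)·3.
w_{55} = 137; S = 55·(-25 + 137)/2 = 3080.

3080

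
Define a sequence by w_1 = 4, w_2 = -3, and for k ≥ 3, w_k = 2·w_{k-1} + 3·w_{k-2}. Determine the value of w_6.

57

Step forward from the initial values:
w_3 = 6, w_4 = 3, w_5 = 24, w_6 = 57.
(Characteristic roots are 3 and -1.)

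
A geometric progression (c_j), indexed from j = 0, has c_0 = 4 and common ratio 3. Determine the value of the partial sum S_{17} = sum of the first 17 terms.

c_j = 4·3^(j-0).
S = 4·(3^17 - 1)/(3 - 1) = 4·(129140163 - 1)/(2) = 258280324.

258280324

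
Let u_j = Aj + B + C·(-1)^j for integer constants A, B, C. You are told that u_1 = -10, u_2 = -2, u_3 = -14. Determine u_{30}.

At j = 1, 2, 3: A + B - C = -10; 2A + B + C = -2; 3A + B - C = -14.
Subtracting the first from the second: A + 2C = 8.
Subtracting the second from the third: A - 2C = -12.
Solving: C = 5, A = -2, then B = -3.
Therefore u_{30} = -60 + (-3) + 5·1 = -58.

-58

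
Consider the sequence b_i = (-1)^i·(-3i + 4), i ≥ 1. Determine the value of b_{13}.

35

(-1)^13 = -1; -3i + 4 at i=13 is -35; so b_{13} = 35.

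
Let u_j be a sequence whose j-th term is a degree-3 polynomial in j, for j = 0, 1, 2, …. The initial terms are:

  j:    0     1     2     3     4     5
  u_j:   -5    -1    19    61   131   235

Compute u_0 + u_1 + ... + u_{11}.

1st diffs: 4, 20, 42, 70, 104.
2nd diffs: 16, 22, 28, 34.
3rd diffs: 6, 6, 6 (constant).
Newton forward-difference form: u_j = -5 + 4·C(j,1) + 16·C(j,2) + 6·C(j,3).
Continuing: …, 379, 569, 811, 1111, …, u_{11} = 1909.
Summing j = 0..11 (12 terms) gives 6694.

6694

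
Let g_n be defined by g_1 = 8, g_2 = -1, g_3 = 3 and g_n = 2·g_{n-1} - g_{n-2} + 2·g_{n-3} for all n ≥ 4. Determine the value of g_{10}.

Compute successive terms:
g_4 = 23  g_5 = 41  g_6 = 65  g_7 = 135  g_8 = 287  g_9 = 569  g_{10} = 1121.

1121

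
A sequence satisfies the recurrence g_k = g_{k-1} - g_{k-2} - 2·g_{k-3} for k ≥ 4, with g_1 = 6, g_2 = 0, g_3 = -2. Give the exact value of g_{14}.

g_4 = -14;  g_5 = -12;  g_6 = 6;  …;  g_{11} = -284;  g_{12} = -146;  g_{13} = 438;  g_{14} = 1152.

1152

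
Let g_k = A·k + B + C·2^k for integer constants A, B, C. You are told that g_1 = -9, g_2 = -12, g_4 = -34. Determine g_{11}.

Write the equations: A + B + 2C = -9; 2A + B + 4C = -12; 4A + B + 16C = -34.
Subtracting the first from the second: A + 2C = -3.
Subtracting the second from the third: 2A + 12C = -22.
Solving: C = -2, A = 1, then B = -6.
So g_k = 1·k + (-6) + (-2)·2^k; at k=11 this is -4091.

-4091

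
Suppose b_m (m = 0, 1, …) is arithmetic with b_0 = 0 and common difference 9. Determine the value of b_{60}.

540

b_m = 0 + (m - 0)·9.
b_{60} = 0 + 60·9 = 540.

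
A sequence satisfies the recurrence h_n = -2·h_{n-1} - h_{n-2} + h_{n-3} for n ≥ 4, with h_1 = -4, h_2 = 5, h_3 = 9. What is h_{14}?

-553

Step forward from the initial values:
h_4 = -27  h_5 = 50  h_6 = -64  …  h_{11} = -483  h_{12} = 510  h_{13} = -220  h_{14} = -553.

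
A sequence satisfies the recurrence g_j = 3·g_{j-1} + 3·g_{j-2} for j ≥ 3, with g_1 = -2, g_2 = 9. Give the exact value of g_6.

g_3 = 21  g_4 = 90  g_5 = 333  g_6 = 1269.

1269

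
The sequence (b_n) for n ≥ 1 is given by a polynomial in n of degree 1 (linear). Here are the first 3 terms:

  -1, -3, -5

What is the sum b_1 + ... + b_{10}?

1st diffs: -2, -2 (constant).
So b_n = -2n + 1.
Continuing: …, -7, -9, -11, -13, …, b_{10} = -19.
Summing n = 1..10 (10 terms) gives -100.

-100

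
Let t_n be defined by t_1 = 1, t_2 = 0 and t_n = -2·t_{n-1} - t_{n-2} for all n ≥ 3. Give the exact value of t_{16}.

t_3 = -1;  t_4 = 2;  t_5 = -3;  …;  t_{13} = -11;  t_{14} = 12;  t_{15} = -13;  t_{16} = 14.
(Characteristic roots are -1 and -1.)

14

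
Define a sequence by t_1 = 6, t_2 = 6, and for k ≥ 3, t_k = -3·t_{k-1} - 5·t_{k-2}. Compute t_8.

-2586

Step forward from the initial values:
t_3 = -48, t_4 = 114, t_5 = -102, t_6 = -264, t_7 = 1302, t_8 = -2586.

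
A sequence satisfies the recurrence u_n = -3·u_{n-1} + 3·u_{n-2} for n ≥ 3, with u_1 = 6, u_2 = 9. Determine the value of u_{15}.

-117632169

Step forward from the initial values:
u_3 = -9;  u_4 = 54;  u_5 = -189;  …;  u_{12} = 2158569;  u_{13} = -8183754;  u_{14} = 31026969;  u_{15} = -117632169.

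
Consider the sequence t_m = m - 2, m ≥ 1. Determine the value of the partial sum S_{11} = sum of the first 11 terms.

44

Over m = 1..11: Σm = 66.
Total = (1)·66 + (-2)·11 = 44.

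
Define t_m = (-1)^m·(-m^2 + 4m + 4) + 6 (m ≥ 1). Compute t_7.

23

(-1)^7 = -1; -m^2 + 4m + 4 at m=7 is -17; so t_7 = 23.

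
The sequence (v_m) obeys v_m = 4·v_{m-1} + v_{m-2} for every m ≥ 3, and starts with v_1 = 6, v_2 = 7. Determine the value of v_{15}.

1127437994

Applying the relation repeatedly:
v_3 = 34, v_4 = 143, v_5 = 606, …, v_{12} = 14832143, v_{13} = 62829966, v_{14} = 266152007, v_{15} = 1127437994.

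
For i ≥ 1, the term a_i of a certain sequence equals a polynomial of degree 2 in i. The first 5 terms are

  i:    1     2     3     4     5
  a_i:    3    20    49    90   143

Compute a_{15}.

1st diffs: 17, 29, 41, 53.
2nd diffs: 12, 12, 12 (constant).
Newton forward-difference form: a_i = 3 + 17·C(i-1,1) + 12·C(i-1,2).
At i = 15: i-1 = 14, so a_{15} = 3 + 238 + 1092 = 1333.

1333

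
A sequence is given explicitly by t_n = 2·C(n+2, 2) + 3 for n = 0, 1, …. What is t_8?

C(10, 2) = 45, so t_8 = 93.

93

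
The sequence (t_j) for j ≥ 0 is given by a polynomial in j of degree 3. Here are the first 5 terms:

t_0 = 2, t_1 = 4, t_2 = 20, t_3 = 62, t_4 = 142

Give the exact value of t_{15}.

6962

1st diffs: 2, 16, 42, 80.
2nd diffs: 14, 26, 38.
3rd diffs: 12, 12 (constant).
Newton forward-difference form: t_j = 2 + 2·C(j,1) + 14·C(j,2) + 12·C(j,3).
At j = 15: j = 15, so t_{15} = 2 + 30 + 1470 + 5460 = 6962.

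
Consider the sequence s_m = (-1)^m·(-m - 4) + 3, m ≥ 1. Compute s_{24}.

-25

(-1)^24 = 1; -m - 4 at m=24 is -28; so s_{24} = -25.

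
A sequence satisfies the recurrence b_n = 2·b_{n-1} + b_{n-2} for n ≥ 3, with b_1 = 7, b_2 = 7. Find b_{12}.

56833

Iterate the recurrence:
b_3 = 21; b_4 = 49; b_5 = 119; b_6 = 287; b_7 = 693; b_8 = 1673; b_9 = 4039; b_{10} = 9751; b_{11} = 23541; b_{12} = 56833.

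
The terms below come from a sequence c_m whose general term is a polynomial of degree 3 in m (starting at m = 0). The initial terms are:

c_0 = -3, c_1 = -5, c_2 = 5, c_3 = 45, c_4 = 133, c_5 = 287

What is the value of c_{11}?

3605

1st diffs: -2, 10, 40, 88, 154.
2nd diffs: 12, 30, 48, 66.
3rd diffs: 18, 18, 18 (constant).
Newton forward-difference form: c_m = -3 + (-2)·C(m,1) + 12·C(m,2) + 18·C(m,3).
At m = 11: m = 11, so c_{11} = -3 - 22 + 660 + 2970 = 3605.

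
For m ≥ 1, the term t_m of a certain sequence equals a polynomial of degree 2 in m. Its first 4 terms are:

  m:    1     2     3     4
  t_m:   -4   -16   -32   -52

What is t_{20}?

-916

1st diffs: -12, -16, -20.
2nd diffs: -4, -4 (constant).
Newton forward-difference form: t_m = -4 + (-12)·C(m-1,1) + (-4)·C(m-1,2).
At m = 20: m-1 = 19, so t_{20} = -4 - 228 - 684 = -916.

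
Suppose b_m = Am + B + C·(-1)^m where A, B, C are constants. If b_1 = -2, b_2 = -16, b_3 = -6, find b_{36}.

-84

The three given values yield: A + B - C = -2; 2A + B + C = -16; 3A + B - C = -6.
Subtracting the first from the second: A + 2C = -14.
Subtracting the second from the third: A - 2C = 10.
Solving: C = -6, A = -2, then B = -6.
Therefore b_{36} = -72 + (-6) + (-6)·1 = -84.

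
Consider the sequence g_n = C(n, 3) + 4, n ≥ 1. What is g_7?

39

C(7, 3) = 35, so g_7 = 39.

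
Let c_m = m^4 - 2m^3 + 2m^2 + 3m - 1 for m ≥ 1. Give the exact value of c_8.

3223

c_8 = 1·8^4 - 2·8^3 + 2·8^2 + 3·8 - 1 = 3223.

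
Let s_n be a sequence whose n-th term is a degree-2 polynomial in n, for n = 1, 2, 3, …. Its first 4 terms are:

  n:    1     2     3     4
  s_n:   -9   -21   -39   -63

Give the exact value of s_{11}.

1st diffs: -12, -18, -24.
2nd diffs: -6, -6 (constant).
Newton forward-difference form: s_n = -9 + (-12)·C(n-1,1) + (-6)·C(n-1,2).
At n = 11: n-1 = 10, so s_{11} = -9 - 120 - 270 = -399.

-399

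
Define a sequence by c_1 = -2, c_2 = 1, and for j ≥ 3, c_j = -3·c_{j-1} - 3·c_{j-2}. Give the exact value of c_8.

-27

Step forward from the initial values:
c_3 = 3; c_4 = -12; c_5 = 27; c_6 = -45; c_7 = 54; c_8 = -27.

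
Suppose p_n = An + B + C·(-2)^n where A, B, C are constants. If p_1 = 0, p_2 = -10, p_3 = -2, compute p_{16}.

-65598

Write the equations: A + B - 2C = 0; 2A + B + 4C = -10; 3A + B - 8C = -2.
Subtracting the first from the second: A + 6C = -10.
Subtracting the second from the third: A - 12C = 8.
Solving: C = -1, A = -4, then B = 2.
Hence p_{16} = -4·16 + 2 + (-1)·65536 = -65598.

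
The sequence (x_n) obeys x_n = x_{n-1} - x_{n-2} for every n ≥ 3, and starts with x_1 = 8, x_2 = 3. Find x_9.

Iterate the recurrence:
x_3 = -5; x_4 = -8; x_5 = -3; x_6 = 5; x_7 = 8; x_8 = 3; x_9 = -5.

-5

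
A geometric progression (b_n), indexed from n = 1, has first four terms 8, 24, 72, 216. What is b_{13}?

Common ratio r = 3.
b_n = 8·3^(n-1).
b_{13} = 8·3^12 = 4251528.

4251528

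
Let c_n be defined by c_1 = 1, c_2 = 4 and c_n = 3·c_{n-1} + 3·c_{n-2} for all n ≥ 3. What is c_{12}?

2432187

c_3 = 15; c_4 = 57; c_5 = 216; c_6 = 819; c_7 = 3105; c_8 = 11772; c_9 = 44631; c_{10} = 169209; c_{11} = 641520; c_{12} = 2432187.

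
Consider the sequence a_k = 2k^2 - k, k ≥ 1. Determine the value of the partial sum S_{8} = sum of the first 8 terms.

372

Over k = 1..8: Σk = 36, Σk² = 204.
Total = (2)·204 + (-1)·36 = 372.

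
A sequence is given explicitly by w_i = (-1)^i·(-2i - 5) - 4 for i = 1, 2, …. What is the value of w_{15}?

(-1)^15 = -1; -2i - 5 at i=15 is -35; so w_{15} = 31.

31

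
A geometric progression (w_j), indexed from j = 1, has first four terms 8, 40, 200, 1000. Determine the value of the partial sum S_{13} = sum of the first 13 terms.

2441406248

Common ratio r = 5.
w_j = 8·5^(j-1).
S = 8·(5^13 - 1)/(5 - 1) = 8·(1220703125 - 1)/(4) = 2441406248.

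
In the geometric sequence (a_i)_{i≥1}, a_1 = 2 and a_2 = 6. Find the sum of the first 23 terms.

Common ratio r = 3.
a_i = 2·3^(i-1).
S = 2·(3^23 - 1)/(3 - 1) = 2·(94143178827 - 1)/(2) = 94143178826.

94143178826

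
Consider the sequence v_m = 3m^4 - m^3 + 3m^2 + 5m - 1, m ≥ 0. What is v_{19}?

v_{19} = 3·19^4 - 1·19^3 + 3·19^2 + 5·19 - 1 = 385281.

385281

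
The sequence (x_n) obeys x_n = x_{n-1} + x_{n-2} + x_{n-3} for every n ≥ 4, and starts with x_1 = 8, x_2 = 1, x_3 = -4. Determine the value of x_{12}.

Step forward from the initial values:
x_4 = 5  x_5 = 2  x_6 = 3  x_7 = 10  x_8 = 15  x_9 = 28  x_{10} = 53  x_{11} = 96  x_{12} = 177.

177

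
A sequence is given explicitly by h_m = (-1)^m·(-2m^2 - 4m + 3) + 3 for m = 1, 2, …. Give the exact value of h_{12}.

-330

(-1)^12 = 1; -2m^2 - 4m + 3 at m=12 is -333; so h_{12} = -330.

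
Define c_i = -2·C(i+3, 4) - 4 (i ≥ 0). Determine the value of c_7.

C(10, 4) = 210, so c_7 = -424.

-424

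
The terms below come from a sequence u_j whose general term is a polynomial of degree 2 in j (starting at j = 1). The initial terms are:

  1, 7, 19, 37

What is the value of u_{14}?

547

1st diffs: 6, 12, 18.
2nd diffs: 6, 6 (constant).
Newton forward-difference form: u_j = 1 + 6·C(j-1,1) + 6·C(j-1,2).
At j = 14: j-1 = 13, so u_{14} = 1 + 78 + 468 = 547.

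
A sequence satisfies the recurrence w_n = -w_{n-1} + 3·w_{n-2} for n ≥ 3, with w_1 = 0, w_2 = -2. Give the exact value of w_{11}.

w_3 = 2, w_4 = -8, w_5 = 14, w_6 = -38, w_7 = 80, w_8 = -194, w_9 = 434, w_{10} = -1016, w_{11} = 2318.

2318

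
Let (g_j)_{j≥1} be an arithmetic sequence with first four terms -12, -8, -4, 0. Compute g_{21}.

68

Common difference d = 4.
g_j = -12 + (j - 1)·4.
g_{21} = -12 + 20·4 = 68.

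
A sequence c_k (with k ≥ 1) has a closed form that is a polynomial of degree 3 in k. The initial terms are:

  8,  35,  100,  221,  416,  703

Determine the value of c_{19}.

1st diffs: 27, 65, 121, 195, 287.
2nd diffs: 38, 56, 74, 92.
3rd diffs: 18, 18, 18 (constant).
Newton forward-difference form: c_k = 8 + 27·C(k-1,1) + 38·C(k-1,2) + 18·C(k-1,3).
At k = 19: k-1 = 18, so c_{19} = 8 + 486 + 5814 + 14688 = 20996.

20996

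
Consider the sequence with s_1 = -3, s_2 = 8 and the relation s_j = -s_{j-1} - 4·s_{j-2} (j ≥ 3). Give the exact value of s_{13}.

Step forward from the initial values:
s_3 = 4; s_4 = -36; s_5 = 20; …; s_{10} = 60; s_{11} = -4492; s_{12} = 4252; s_{13} = 13716.

13716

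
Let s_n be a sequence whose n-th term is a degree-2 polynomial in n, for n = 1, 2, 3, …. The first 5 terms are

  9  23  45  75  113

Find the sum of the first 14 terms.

1st diffs: 14, 22, 30, 38.
2nd diffs: 8, 8, 8 (constant).
Newton forward-difference form: s_n = 9 + 14·C(n-1,1) + 8·C(n-1,2).
Continuing: …, 159, 213, 275, 345, …, s_{14} = 815.
Summing n = 1..14 (14 terms) gives 4312.

4312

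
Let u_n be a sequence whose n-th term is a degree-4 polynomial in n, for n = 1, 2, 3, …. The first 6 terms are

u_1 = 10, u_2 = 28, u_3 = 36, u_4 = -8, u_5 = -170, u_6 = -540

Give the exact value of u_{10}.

-6740

1st diffs: 18, 8, -44, -162, -370.
2nd diffs: -10, -52, -118, -208.
3rd diffs: -42, -66, -90.
4th diffs: -24, -24 (constant).
Newton forward-difference form: u_n = 10 + 18·C(n-1,1) + (-10)·C(n-1,2) + (-42)·C(n-1,3) + (-24)·C(n-1,4).
At n = 10: n-1 = 9, so u_{10} = 10 + 162 - 360 - 3528 - 3024 = -6740.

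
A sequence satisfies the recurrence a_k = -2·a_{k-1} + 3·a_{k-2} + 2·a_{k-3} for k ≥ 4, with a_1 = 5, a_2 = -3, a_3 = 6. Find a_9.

2026

Applying the relation repeatedly:
a_4 = -11  a_5 = 34  a_6 = -89  a_7 = 258  a_8 = -715  a_9 = 2026.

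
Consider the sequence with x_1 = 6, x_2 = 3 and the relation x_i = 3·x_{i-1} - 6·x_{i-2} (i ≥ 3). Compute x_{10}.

Iterate the recurrence:
x_3 = -27; x_4 = -99; x_5 = -135; x_6 = 189; x_7 = 1377; x_8 = 2997; x_9 = 729; x_{10} = -15795.

-15795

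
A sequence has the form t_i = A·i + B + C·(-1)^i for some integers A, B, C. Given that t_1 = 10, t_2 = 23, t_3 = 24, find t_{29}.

At i = 1, 2, 3: A + B - C = 10; 2A + B + C = 23; 3A + B - C = 24.
Subtracting the first from the second: A + 2C = 13.
Subtracting the second from the third: A - 2C = 1.
Solving: C = 3, A = 7, then B = 6.
So t_i = 7·i + 6 + 3·(-1)^i; at i=29 this is 206.

206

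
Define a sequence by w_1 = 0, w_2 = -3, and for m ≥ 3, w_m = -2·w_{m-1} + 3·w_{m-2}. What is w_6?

-183

w_3 = 6;  w_4 = -21;  w_5 = 60;  w_6 = -183.
(Characteristic roots are 1 and -3.)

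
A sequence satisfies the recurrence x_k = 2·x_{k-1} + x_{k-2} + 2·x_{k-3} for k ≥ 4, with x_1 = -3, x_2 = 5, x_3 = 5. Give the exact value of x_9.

Iterate the recurrence:
x_4 = 9  x_5 = 33  x_6 = 85  x_7 = 221  x_8 = 593  x_9 = 1577.

1577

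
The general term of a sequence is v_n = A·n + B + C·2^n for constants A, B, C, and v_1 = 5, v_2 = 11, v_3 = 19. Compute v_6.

87

Write the equations: A + B + 2C = 5; 2A + B + 4C = 11; 3A + B + 8C = 19.
Subtracting the first from the second: A + 2C = 6.
Subtracting the second from the third: A + 4C = 8.
Solving: C = 1, A = 4, then B = -1.
Hence v_6 = 4·6 + (-1) + 1·64 = 87.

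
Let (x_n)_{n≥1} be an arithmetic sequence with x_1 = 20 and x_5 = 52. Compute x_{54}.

Common difference d = (52 - 20) / (5 - 1) = 8.
x_n = 20 + (n - 1)·8.
x_{54} = 20 + 53·8 = 444.

444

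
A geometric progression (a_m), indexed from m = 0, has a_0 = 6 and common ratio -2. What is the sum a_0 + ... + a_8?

1026

a_m = 6·(-2)^(m-0).
S = 6·((-2)^9 - 1)/(-2 - 1) = 6·(-512 - 1)/(-3) = 1026.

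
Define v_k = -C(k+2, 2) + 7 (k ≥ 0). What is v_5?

-14

C(7, 2) = 21, so v_5 = -14.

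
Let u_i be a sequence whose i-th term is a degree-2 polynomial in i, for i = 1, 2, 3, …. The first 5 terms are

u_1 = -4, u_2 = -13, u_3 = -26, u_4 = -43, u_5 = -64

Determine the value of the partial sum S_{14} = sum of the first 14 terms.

1st diffs: -9, -13, -17, -21.
2nd diffs: -4, -4, -4 (constant).
Newton forward-difference form: u_i = -4 + (-9)·C(i-1,1) + (-4)·C(i-1,2).
Continuing: …, -89, -118, -151, -188, …, u_{14} = -433.
Summing i = 1..14 (14 terms) gives -2331.

-2331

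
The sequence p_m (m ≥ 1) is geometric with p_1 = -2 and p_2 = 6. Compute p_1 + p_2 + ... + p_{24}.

141214768240

Common ratio r = -3.
p_m = (-2)·(-3)^(m-1).
S = (-2)·((-3)^24 - 1)/(-3 - 1) = (-2)·(282429536481 - 1)/(-4) = 141214768240.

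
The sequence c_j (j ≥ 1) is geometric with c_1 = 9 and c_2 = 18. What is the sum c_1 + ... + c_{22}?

37748727

Common ratio r = 2.
c_j = 9·2^(j-1).
S = 9·(2^22 - 1)/(2 - 1) = 9·(4194304 - 1)/(1) = 37748727.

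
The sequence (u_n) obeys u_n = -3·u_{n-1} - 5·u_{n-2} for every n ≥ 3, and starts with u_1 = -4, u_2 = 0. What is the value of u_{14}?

106560

Iterate the recurrence:
u_3 = 20, u_4 = -60, u_5 = 80, …, u_{11} = 15920, u_{12} = -33060, u_{13} = 19580, u_{14} = 106560.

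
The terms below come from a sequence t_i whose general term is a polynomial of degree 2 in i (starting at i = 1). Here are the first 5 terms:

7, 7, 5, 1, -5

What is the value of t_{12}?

-103

1st diffs: 0, -2, -4, -6.
2nd diffs: -2, -2, -2 (constant).
Newton forward-difference form: t_i = 7 + (-2)·C(i-1,2).
At i = 12: i-1 = 11, so t_{12} = 7 - 110 = -103.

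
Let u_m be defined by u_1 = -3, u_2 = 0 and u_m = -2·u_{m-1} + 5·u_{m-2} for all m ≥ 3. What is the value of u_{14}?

8690220

Iterate the recurrence:
u_3 = -15;  u_4 = 30;  u_5 = -135;  …;  u_{11} = -211815;  u_{12} = 730230;  u_{13} = -2519535;  u_{14} = 8690220.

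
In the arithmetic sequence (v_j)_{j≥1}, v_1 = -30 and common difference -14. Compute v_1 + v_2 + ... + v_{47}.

-16544

v_j = -30 + (j - 1)·(-14).
v_{47} = -674; S = 47·(-30 + (-674))/2 = -16544.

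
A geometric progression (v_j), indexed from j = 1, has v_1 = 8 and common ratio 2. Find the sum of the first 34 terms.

137438953464

v_j = 8·2^(j-1).
S = 8·(2^34 - 1)/(2 - 1) = 8·(17179869184 - 1)/(1) = 137438953464.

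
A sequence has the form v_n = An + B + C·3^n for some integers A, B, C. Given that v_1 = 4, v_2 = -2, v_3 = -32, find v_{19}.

Write the equations: A + B + 3C = 4; 2A + B + 9C = -2; 3A + B + 27C = -32.
Subtracting the first from the second: A + 6C = -6.
Subtracting the second from the third: A + 18C = -30.
Solving: C = -2, A = 6, then B = 4.
Therefore v_{19} = 114 + 4 + (-2)·1162261467 = -2324522816.

-2324522816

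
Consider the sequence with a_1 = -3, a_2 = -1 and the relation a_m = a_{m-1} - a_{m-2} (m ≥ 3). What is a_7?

Iterate the recurrence:
a_3 = 2  a_4 = 3  a_5 = 1  a_6 = -2  a_7 = -3.

-3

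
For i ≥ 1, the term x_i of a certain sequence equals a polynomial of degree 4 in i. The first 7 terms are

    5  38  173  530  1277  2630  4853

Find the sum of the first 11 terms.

80476

1st diffs: 33, 135, 357, 747, 1353, 2223.
2nd diffs: 102, 222, 390, 606, 870.
3rd diffs: 120, 168, 216, 264.
4th diffs: 48, 48, 48 (constant).
Newton forward-difference form: x_i = 5 + 33·C(i-1,1) + 102·C(i-1,2) + 120·C(i-1,3) + 48·C(i-1,4).
Continuing: 8258, 13205, 20102, 29405.
Summing i = 1..11 (11 terms) gives 80476.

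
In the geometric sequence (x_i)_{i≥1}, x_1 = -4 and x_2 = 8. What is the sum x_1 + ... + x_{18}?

Common ratio r = -2.
x_i = (-4)·(-2)^(i-1).
S = (-4)·((-2)^18 - 1)/(-2 - 1) = (-4)·(262144 - 1)/(-3) = 349524.

349524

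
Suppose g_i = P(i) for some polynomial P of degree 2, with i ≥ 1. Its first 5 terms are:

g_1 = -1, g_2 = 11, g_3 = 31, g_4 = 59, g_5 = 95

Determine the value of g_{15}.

1st diffs: 12, 20, 28, 36.
2nd diffs: 8, 8, 8 (constant).
So g_i = 4i^2 - 5.
Evaluating at i = 15 gives g_{15} = 895.

895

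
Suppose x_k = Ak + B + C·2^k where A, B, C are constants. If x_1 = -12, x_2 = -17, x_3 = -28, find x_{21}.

-6291442

At k = 1, 2, 3: A + B + 2C = -12; 2A + B + 4C = -17; 3A + B + 8C = -28.
Subtracting the first from the second: A + 2C = -5.
Subtracting the second from the third: A + 4C = -11.
Solving: C = -3, A = 1, then B = -7.
Hence x_{21} = 1·21 + (-7) + (-3)·2097152 = -6291442.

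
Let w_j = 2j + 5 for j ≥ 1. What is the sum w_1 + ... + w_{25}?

Over j = 1..25: Σj = 325.
Total = (2)·325 + (5)·25 = 775.

775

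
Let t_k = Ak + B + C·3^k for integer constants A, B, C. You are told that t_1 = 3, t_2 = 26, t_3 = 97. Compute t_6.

2902

The three given values yield: A + B + 3C = 3; 2A + B + 9C = 26; 3A + B + 27C = 97.
Subtracting the first from the second: A + 6C = 23.
Subtracting the second from the third: A + 18C = 71.
Solving: C = 4, A = -1, then B = -8.
So t_k = -1·k + (-8) + 4·3^k; at k=6 this is 2902.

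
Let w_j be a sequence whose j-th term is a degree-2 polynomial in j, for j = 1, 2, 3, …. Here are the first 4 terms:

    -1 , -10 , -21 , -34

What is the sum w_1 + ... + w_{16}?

-2216

1st diffs: -9, -11, -13.
2nd diffs: -2, -2 (constant).
So w_j = -j^2 - 6j + 6.
Continuing: …, -49, -66, -85, -106, …, w_{16} = -346.
Summing j = 1..16 (16 terms) gives -2216.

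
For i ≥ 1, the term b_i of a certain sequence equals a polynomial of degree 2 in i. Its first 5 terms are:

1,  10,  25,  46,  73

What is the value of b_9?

1st diffs: 9, 15, 21, 27.
2nd diffs: 6, 6, 6 (constant).
Newton forward-difference form: b_i = 1 + 9·C(i-1,1) + 6·C(i-1,2).
At i = 9: i-1 = 8, so b_9 = 1 + 72 + 168 = 241.

241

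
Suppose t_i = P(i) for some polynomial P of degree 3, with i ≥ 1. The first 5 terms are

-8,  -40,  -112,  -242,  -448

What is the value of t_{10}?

-3248

1st diffs: -32, -72, -130, -206.
2nd diffs: -40, -58, -76.
3rd diffs: -18, -18 (constant).
Newton forward-difference form: t_i = -8 + (-32)·C(i-1,1) + (-40)·C(i-1,2) + (-18)·C(i-1,3).
At i = 10: i-1 = 9, so t_{10} = -8 - 288 - 1440 - 1512 = -3248.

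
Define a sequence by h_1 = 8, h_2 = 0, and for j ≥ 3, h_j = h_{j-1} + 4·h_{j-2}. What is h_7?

Applying the relation repeatedly:
h_3 = 32, h_4 = 32, h_5 = 160, h_6 = 288, h_7 = 928.

928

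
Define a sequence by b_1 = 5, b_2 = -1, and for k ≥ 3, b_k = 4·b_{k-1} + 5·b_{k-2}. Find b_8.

52079

Compute successive terms:
b_3 = 21, b_4 = 79, b_5 = 421, b_6 = 2079, b_7 = 10421, b_8 = 52079.
(Characteristic roots are 5 and -1.)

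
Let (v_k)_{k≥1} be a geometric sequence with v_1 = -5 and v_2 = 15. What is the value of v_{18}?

Common ratio r = -3.
v_k = (-5)·(-3)^(k-1).
v_{18} = (-5)·(-3)^17 = 645700815.

645700815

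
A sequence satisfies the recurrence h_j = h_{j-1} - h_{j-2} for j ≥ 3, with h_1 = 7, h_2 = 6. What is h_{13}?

7

Step forward from the initial values:
h_3 = -1, h_4 = -7, h_5 = -6, …, h_{10} = -7, h_{11} = -6, h_{12} = 1, h_{13} = 7.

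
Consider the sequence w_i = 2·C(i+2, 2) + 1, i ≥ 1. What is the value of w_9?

C(11, 2) = 55, so w_9 = 111.

111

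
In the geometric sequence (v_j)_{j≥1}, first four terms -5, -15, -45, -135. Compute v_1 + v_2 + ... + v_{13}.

-3985805

Common ratio r = 3.
v_j = (-5)·3^(j-1).
S = (-5)·(3^13 - 1)/(3 - 1) = (-5)·(1594323 - 1)/(2) = -3985805.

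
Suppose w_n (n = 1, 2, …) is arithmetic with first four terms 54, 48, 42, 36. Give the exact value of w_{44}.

Common difference d = -6.
w_n = 54 + (n - 1)·(-6).
w_{44} = 54 + 43·(-6) = -204.

-204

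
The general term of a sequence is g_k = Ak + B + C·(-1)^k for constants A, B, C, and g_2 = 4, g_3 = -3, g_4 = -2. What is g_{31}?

Plug in k = 2, 3, 4: 2A + B + C = 4; 3A + B - C = -3; 4A + B + C = -2.
Subtracting the first from the second: A - 2C = -7.
Subtracting the second from the third: A + 2C = 1.
Solving: C = 2, A = -3, then B = 8.
So g_k = -3·k + 8 + 2·(-1)^k; at k=31 this is -87.

-87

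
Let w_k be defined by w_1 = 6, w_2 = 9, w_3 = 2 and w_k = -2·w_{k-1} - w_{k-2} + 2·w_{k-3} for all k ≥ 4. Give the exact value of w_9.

-70

Step forward from the initial values:
w_4 = -1; w_5 = 18; w_6 = -31; w_7 = 42; w_8 = -17; w_9 = -70.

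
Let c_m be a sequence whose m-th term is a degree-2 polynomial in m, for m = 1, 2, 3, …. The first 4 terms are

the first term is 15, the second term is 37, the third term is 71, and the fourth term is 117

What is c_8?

421

1st diffs: 22, 34, 46.
2nd diffs: 12, 12 (constant).
Newton forward-difference form: c_m = 15 + 22·C(m-1,1) + 12·C(m-1,2).
At m = 8: m-1 = 7, so c_8 = 15 + 154 + 252 = 421.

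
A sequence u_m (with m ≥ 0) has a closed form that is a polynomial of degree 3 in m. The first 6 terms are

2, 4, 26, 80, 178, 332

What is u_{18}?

12890

1st diffs: 2, 22, 54, 98, 154.
2nd diffs: 20, 32, 44, 56.
3rd diffs: 12, 12, 12 (constant).
Newton forward-difference form: u_m = 2 + 2·C(m,1) + 20·C(m,2) + 12·C(m,3).
At m = 18: m = 18, so u_{18} = 2 + 36 + 3060 + 9792 = 12890.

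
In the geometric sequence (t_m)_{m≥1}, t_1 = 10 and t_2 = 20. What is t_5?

Common ratio r = 2.
t_m = 10·2^(m-1).
t_5 = 10·2^4 = 160.

160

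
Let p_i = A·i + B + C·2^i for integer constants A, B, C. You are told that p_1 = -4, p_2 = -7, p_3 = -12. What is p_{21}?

-2097174

Plug in i = 1, 2, 3: A + B + 2C = -4; 2A + B + 4C = -7; 3A + B + 8C = -12.
Subtracting the first from the second: A + 2C = -3.
Subtracting the second from the third: A + 4C = -5.
Solving: C = -1, A = -1, then B = -1.
Therefore p_{21} = -21 + (-1) + (-1)·2097152 = -2097174.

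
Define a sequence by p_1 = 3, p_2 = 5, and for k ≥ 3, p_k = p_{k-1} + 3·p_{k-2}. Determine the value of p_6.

158

Iterate the recurrence:
p_3 = 14, p_4 = 29, p_5 = 71, p_6 = 158.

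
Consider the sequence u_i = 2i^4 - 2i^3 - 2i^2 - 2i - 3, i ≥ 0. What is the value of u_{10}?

17777

u_{10} = 2·10^4 - 2·10^3 - 2·10^2 - 2·10 - 3 = 17777.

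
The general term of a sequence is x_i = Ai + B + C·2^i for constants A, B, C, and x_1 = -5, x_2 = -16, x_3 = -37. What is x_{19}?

-2621453

The three given values yield: A + B + 2C = -5; 2A + B + 4C = -16; 3A + B + 8C = -37.
Subtracting the first from the second: A + 2C = -11.
Subtracting the second from the third: A + 4C = -21.
Solving: C = -5, A = -1, then B = 6.
Therefore x_{19} = -19 + 6 + (-5)·524288 = -2621453.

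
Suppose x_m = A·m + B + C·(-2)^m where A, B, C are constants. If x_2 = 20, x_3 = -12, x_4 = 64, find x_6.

Write the equations: 2A + B + 4C = 20; 3A + B - 8C = -12; 4A + B + 16C = 64.
Subtracting the first from the second: A - 12C = -32.
Subtracting the second from the third: A + 24C = 76.
Solving: C = 3, A = 4, then B = 0.
Therefore x_6 = 24 + 0 + 3·64 = 216.

216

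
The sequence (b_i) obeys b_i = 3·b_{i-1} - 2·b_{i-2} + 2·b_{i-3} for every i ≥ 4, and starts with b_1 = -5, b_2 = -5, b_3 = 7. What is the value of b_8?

593

Iterate the recurrence:
b_4 = 21, b_5 = 39, b_6 = 89, b_7 = 231, b_8 = 593.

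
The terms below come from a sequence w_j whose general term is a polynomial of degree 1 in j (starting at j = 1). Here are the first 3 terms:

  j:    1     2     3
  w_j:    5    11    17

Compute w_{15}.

1st diffs: 6, 6 (constant).
So w_j = 6j - 1.
Evaluating at j = 15 gives w_{15} = 89.

89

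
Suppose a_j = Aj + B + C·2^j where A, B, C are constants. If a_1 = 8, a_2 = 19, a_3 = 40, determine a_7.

644

Plug in j = 1, 2, 3: A + B + 2C = 8; 2A + B + 4C = 19; 3A + B + 8C = 40.
Subtracting the first from the second: A + 2C = 11.
Subtracting the second from the third: A + 4C = 21.
Solving: C = 5, A = 1, then B = -3.
Hence a_7 = 1·7 + (-3) + 5·128 = 644.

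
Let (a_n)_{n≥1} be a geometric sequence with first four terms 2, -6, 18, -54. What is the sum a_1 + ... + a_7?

1094

Common ratio r = -3.
a_n = 2·(-3)^(n-1).
S = 2·((-3)^7 - 1)/(-3 - 1) = 2·(-2187 - 1)/(-4) = 1094.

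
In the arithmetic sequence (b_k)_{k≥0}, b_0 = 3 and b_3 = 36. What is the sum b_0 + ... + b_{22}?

Common difference d = (36 - 3) / (3 - 0) = 11.
b_k = 3 + (k - 0)·11.
b_{22} = 245; S = 23·(3 + 245)/2 = 2852.

2852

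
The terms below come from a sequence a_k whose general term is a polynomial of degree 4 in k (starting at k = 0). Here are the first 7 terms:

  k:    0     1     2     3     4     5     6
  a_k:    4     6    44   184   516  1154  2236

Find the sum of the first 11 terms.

38962

1st diffs: 2, 38, 140, 332, 638, 1082.
2nd diffs: 36, 102, 192, 306, 444.
3rd diffs: 66, 90, 114, 138.
4th diffs: 24, 24, 24 (constant).
Newton forward-difference form: a_k = 4 + 2·C(k,1) + 36·C(k,2) + 66·C(k,3) + 24·C(k,4).
Continuing: 3924, 6404, 9886, 14604.
Summing k = 0..10 (11 terms) gives 38962.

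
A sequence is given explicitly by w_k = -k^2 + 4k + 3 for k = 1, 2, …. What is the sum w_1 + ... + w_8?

-36

Over k = 1..8: Σk = 36, Σk² = 204.
Total = (-1)·204 + (4)·36 + (3)·8 = -36.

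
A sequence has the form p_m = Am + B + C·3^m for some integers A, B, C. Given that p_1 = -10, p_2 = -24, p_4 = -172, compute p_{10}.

-118120

The three given values yield: A + B + 3C = -10; 2A + B + 9C = -24; 4A + B + 81C = -172.
Subtracting the first from the second: A + 6C = -14.
Subtracting the second from the third: 2A + 72C = -148.
Solving: C = -2, A = -2, then B = -2.
So p_m = -2·m + (-2) + (-2)·3^m; at m=10 this is -118120.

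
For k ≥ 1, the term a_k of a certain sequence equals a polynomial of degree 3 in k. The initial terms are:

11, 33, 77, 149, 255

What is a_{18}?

1st diffs: 22, 44, 72, 106.
2nd diffs: 22, 28, 34.
3rd diffs: 6, 6 (constant).
So a_k = k^3 + 5k^2 + 5.
Evaluating at k = 18 gives a_{18} = 7457.

7457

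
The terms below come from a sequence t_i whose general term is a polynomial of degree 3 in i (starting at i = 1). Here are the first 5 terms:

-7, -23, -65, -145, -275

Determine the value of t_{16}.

1st diffs: -16, -42, -80, -130.
2nd diffs: -26, -38, -50.
3rd diffs: -12, -12 (constant).
Newton forward-difference form: t_i = -7 + (-16)·C(i-1,1) + (-26)·C(i-1,2) + (-12)·C(i-1,3).
At i = 16: i-1 = 15, so t_{16} = -7 - 240 - 2730 - 5460 = -8437.

-8437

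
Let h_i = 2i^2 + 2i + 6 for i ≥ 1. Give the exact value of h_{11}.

h_{11} = 2·11^2 + 2·11 + 6 = 270.

270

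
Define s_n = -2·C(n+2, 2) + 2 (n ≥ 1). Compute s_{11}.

C(13, 2) = 78, so s_{11} = -154.

-154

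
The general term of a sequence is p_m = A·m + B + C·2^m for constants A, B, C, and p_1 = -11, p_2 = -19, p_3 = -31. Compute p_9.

Write the equations: A + B + 2C = -11; 2A + B + 4C = -19; 3A + B + 8C = -31.
Subtracting the first from the second: A + 2C = -8.
Subtracting the second from the third: A + 4C = -12.
Solving: C = -2, A = -4, then B = -3.
Therefore p_9 = -36 + (-3) + (-2)·512 = -1063.

-1063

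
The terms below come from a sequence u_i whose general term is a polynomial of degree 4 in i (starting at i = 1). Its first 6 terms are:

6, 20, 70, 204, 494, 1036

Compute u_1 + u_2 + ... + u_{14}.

1st diffs: 14, 50, 134, 290, 542.
2nd diffs: 36, 84, 156, 252.
3rd diffs: 48, 72, 96.
4th diffs: 24, 24 (constant).
So u_i = i^4 - 2i^3 + 5i^2 - 2i + 4.
Continuing: …, 1950, 3380, 5494, 8484, …, u_{14} = 33884.
Summing i = 1..14 (14 terms) gives 110558.

110558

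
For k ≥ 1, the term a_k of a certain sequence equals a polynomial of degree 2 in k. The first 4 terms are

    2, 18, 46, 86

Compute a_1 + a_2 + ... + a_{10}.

1st diffs: 16, 28, 40.
2nd diffs: 12, 12 (constant).
So a_k = 6k^2 - 2k - 2.
Continuing: …, 138, 202, 278, 366, …, a_{10} = 578.
Summing k = 1..10 (10 terms) gives 2180.

2180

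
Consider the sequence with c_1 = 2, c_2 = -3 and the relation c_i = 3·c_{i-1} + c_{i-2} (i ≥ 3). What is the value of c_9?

-9403

c_3 = -7, c_4 = -24, c_5 = -79, c_6 = -261, c_7 = -862, c_8 = -2847, c_9 = -9403.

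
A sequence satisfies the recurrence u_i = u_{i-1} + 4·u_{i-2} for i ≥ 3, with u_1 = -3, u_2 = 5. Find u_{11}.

665

u_3 = -7  u_4 = 13  u_5 = -15  u_6 = 37  u_7 = -23  u_8 = 125  u_9 = 33  u_{10} = 533  u_{11} = 665.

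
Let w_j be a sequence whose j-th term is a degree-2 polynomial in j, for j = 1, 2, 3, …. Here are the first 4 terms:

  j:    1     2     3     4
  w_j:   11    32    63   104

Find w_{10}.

560

1st diffs: 21, 31, 41.
2nd diffs: 10, 10 (constant).
Newton forward-difference form: w_j = 11 + 21·C(j-1,1) + 10·C(j-1,2).
At j = 10: j-1 = 9, so w_{10} = 11 + 189 + 360 = 560.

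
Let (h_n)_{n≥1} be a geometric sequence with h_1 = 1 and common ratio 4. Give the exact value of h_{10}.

h_n = 1·4^(n-1).
h_{10} = 1·4^9 = 262144.

262144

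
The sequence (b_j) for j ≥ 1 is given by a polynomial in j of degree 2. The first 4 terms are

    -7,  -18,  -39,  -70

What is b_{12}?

-678

1st diffs: -11, -21, -31.
2nd diffs: -10, -10 (constant).
Newton forward-difference form: b_j = -7 + (-11)·C(j-1,1) + (-10)·C(j-1,2).
At j = 12: j-1 = 11, so b_{12} = -7 - 121 - 550 = -678.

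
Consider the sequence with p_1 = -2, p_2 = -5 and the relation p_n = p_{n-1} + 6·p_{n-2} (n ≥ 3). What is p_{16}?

Step forward from the initial values:
p_3 = -17, p_4 = -47, p_5 = -149, …, p_{13} = -957413, p_{14} = -2868143, p_{15} = -8612621, p_{16} = -25821479.
(Characteristic roots are 3 and -2.)

-25821479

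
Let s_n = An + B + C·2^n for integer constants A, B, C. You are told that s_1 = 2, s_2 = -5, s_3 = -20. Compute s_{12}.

Write the equations: A + B + 2C = 2; 2A + B + 4C = -5; 3A + B + 8C = -20.
Subtracting the first from the second: A + 2C = -7.
Subtracting the second from the third: A + 4C = -15.
Solving: C = -4, A = 1, then B = 9.
Hence s_{12} = 1·12 + 9 + (-4)·4096 = -16363.

-16363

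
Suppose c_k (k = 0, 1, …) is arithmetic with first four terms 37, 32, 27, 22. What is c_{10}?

-13

Common difference d = -5.
c_k = 37 + (k - 0)·(-5).
c_{10} = 37 + 10·(-5) = -13.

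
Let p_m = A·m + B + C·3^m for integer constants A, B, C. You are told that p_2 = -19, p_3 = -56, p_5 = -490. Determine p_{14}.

-9565951

The three given values yield: 2A + B + 9C = -19; 3A + B + 27C = -56; 5A + B + 243C = -490.
Subtracting the first from the second: A + 18C = -37.
Subtracting the second from the third: 2A + 216C = -434.
Solving: C = -2, A = -1, then B = 1.
So p_m = -1·m + 1 + (-2)·3^m; at m=14 this is -9565951.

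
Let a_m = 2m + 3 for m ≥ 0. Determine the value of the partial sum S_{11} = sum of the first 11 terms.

Over m = 0..10: Σm = 55.
Total = (2)·55 + (3)·11 = 143.

143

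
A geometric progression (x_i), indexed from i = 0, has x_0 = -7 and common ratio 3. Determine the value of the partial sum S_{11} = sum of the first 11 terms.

-620011

x_i = (-7)·3^(i-0).
S = (-7)·(3^11 - 1)/(3 - 1) = (-7)·(177147 - 1)/(2) = -620011.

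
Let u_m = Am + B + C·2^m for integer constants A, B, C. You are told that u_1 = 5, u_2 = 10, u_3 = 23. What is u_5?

113

Write the equations: A + B + 2C = 5; 2A + B + 4C = 10; 3A + B + 8C = 23.
Subtracting the first from the second: A + 2C = 5.
Subtracting the second from the third: A + 4C = 13.
Solving: C = 4, A = -3, then B = 0.
Hence u_5 = -3·5 + 0 + 4·32 = 113.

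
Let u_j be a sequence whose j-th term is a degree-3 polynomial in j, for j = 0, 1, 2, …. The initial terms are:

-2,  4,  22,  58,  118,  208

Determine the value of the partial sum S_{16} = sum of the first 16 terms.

18328

1st diffs: 6, 18, 36, 60, 90.
2nd diffs: 12, 18, 24, 30.
3rd diffs: 6, 6, 6 (constant).
Newton forward-difference form: u_j = -2 + 6·C(j,1) + 12·C(j,2) + 6·C(j,3).
Continuing: …, 334, 502, 718, 988, …, u_{15} = 4078.
Summing j = 0..15 (16 terms) gives 18328.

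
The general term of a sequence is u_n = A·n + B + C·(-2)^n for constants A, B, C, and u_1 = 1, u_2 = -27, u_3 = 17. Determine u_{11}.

Write the equations: A + B - 2C = 1; 2A + B + 4C = -27; 3A + B - 8C = 17.
Subtracting the first from the second: A + 6C = -28.
Subtracting the second from the third: A - 12C = 44.
Solving: C = -4, A = -4, then B = -3.
Hence u_{11} = -4·11 + (-3) + (-4)·(-2048) = 8145.

8145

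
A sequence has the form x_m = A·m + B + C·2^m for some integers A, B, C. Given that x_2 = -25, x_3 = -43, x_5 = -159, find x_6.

The three given values yield: 2A + B + 4C = -25; 3A + B + 8C = -43; 5A + B + 32C = -159.
Subtracting the first from the second: A + 4C = -18.
Subtracting the second from the third: 2A + 24C = -116.
Solving: C = -5, A = 2, then B = -9.
Hence x_6 = 2·6 + (-9) + (-5)·64 = -317.

-317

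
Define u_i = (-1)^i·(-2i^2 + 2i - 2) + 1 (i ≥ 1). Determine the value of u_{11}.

223

(-1)^11 = -1; -2i^2 + 2i - 2 at i=11 is -222; so u_{11} = 223.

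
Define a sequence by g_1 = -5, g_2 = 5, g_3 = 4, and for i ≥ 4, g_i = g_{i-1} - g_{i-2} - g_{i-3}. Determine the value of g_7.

-12

Applying the relation repeatedly:
g_4 = 4, g_5 = -5, g_6 = -13, g_7 = -12.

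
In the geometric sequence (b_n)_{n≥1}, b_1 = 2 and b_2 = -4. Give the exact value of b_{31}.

2147483648

Common ratio r = -2.
b_n = 2·(-2)^(n-1).
b_{31} = 2·(-2)^30 = 2147483648.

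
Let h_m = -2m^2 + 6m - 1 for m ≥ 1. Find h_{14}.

-309

h_{14} = -2·14^2 + 6·14 - 1 = -309.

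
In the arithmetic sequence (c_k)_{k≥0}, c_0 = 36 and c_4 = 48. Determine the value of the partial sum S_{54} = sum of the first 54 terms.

6237

Common difference d = (48 - 36) / (4 - 0) = 3.
c_k = 36 + (k - 0)·3.
c_{53} = 195; S = 54·(36 + 195)/2 = 6237.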